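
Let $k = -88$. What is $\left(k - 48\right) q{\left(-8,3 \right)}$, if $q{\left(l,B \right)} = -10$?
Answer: $1360$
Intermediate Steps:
$\left(k - 48\right) q{\left(-8,3 \right)} = \left(-88 - 48\right) \left(-10\right) = \left(-136\right) \left(-10\right) = 1360$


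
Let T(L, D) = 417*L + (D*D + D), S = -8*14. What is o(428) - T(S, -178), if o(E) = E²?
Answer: 198382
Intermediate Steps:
S = -112
T(L, D) = D + D² + 417*L (T(L, D) = 417*L + (D² + D) = 417*L + (D + D²) = D + D² + 417*L)
o(428) - T(S, -178) = 428² - (-178 + (-178)² + 417*(-112)) = 183184 - (-178 + 31684 - 46704) = 183184 - 1*(-15198) = 183184 + 15198 = 198382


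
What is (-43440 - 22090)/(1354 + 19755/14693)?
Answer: -962832290/19914077 ≈ -48.349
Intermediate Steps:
(-43440 - 22090)/(1354 + 19755/14693) = -65530/(1354 + 19755*(1/14693)) = -65530/(1354 + 19755/14693) = -65530/19914077/14693 = -65530*14693/19914077 = -962832290/19914077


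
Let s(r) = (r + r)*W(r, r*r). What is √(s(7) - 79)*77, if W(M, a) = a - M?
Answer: 77*√509 ≈ 1737.2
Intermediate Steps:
s(r) = 2*r*(r² - r) (s(r) = (r + r)*(r*r - r) = (2*r)*(r² - r) = 2*r*(r² - r))
√(s(7) - 79)*77 = √(2*7²*(-1 + 7) - 79)*77 = √(2*49*6 - 79)*77 = √(588 - 79)*77 = √509*77 = 77*√509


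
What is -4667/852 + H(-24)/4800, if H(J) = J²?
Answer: -114119/21300 ≈ -5.3577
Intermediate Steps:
-4667/852 + H(-24)/4800 = -4667/852 + (-24)²/4800 = -4667*1/852 + 576*(1/4800) = -4667/852 + 3/25 = -114119/21300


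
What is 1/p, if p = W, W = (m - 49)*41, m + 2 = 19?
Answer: -1/1312 ≈ -0.00076220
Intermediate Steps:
m = 17 (m = -2 + 19 = 17)
W = -1312 (W = (17 - 49)*41 = -32*41 = -1312)
p = -1312
1/p = 1/(-1312) = -1/1312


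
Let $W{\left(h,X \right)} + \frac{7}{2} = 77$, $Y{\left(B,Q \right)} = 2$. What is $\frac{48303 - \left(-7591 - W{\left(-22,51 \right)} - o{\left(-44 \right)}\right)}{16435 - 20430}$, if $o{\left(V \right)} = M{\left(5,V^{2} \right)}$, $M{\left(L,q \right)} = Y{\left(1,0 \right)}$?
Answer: $- \frac{111939}{7990} \approx -14.01$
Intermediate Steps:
$W{\left(h,X \right)} = \frac{147}{2}$ ($W{\left(h,X \right)} = - \frac{7}{2} + 77 = \frac{147}{2}$)
$M{\left(L,q \right)} = 2$
$o{\left(V \right)} = 2$
$\frac{48303 - \left(-7591 - W{\left(-22,51 \right)} - o{\left(-44 \right)}\right)}{16435 - 20430} = \frac{48303 + \left(\left(\left(-2177 + \frac{147}{2}\right) + 2\right) - -9768\right)}{16435 - 20430} = \frac{48303 + \left(\left(- \frac{4207}{2} + 2\right) + 9768\right)}{-3995} = \left(48303 + \left(- \frac{4203}{2} + 9768\right)\right) \left(- \frac{1}{3995}\right) = \left(48303 + \frac{15333}{2}\right) \left(- \frac{1}{3995}\right) = \frac{111939}{2} \left(- \frac{1}{3995}\right) = - \frac{111939}{7990}$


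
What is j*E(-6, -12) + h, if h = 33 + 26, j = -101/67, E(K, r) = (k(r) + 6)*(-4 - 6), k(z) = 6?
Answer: 16073/67 ≈ 239.90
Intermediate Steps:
E(K, r) = -120 (E(K, r) = (6 + 6)*(-4 - 6) = 12*(-10) = -120)
j = -101/67 (j = -101*1/67 = -101/67 ≈ -1.5075)
h = 59
j*E(-6, -12) + h = -101/67*(-120) + 59 = 12120/67 + 59 = 16073/67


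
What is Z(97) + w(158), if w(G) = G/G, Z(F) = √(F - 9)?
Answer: 1 + 2*√22 ≈ 10.381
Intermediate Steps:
Z(F) = √(-9 + F)
w(G) = 1
Z(97) + w(158) = √(-9 + 97) + 1 = √88 + 1 = 2*√22 + 1 = 1 + 2*√22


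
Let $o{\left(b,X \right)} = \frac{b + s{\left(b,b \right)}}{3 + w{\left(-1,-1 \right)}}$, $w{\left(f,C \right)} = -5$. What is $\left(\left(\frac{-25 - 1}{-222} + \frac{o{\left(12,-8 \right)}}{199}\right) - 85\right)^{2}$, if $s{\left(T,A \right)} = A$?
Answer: $\frac{3520539216100}{487923921} \approx 7215.3$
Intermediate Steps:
$o{\left(b,X \right)} = - b$ ($o{\left(b,X \right)} = \frac{b + b}{3 - 5} = \frac{2 b}{-2} = 2 b \left(- \frac{1}{2}\right) = - b$)
$\left(\left(\frac{-25 - 1}{-222} + \frac{o{\left(12,-8 \right)}}{199}\right) - 85\right)^{2} = \left(\left(\frac{-25 - 1}{-222} + \frac{\left(-1\right) 12}{199}\right) - 85\right)^{2} = \left(\left(\left(-25 - 1\right) \left(- \frac{1}{222}\right) - \frac{12}{199}\right) - 85\right)^{2} = \left(\left(\left(-26\right) \left(- \frac{1}{222}\right) - \frac{12}{199}\right) - 85\right)^{2} = \left(\left(\frac{13}{111} - \frac{12}{199}\right) - 85\right)^{2} = \left(\frac{1255}{22089} - 85\right)^{2} = \left(- \frac{1876310}{22089}\right)^{2} = \frac{3520539216100}{487923921}$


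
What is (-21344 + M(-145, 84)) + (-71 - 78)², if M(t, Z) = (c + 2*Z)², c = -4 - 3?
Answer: 26778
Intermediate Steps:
c = -7
M(t, Z) = (-7 + 2*Z)²
(-21344 + M(-145, 84)) + (-71 - 78)² = (-21344 + (-7 + 2*84)²) + (-71 - 78)² = (-21344 + (-7 + 168)²) + (-149)² = (-21344 + 161²) + 22201 = (-21344 + 25921) + 22201 = 4577 + 22201 = 26778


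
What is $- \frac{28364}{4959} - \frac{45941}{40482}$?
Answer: $- \frac{16988307}{2478398} \approx -6.8546$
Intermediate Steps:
$- \frac{28364}{4959} - \frac{45941}{40482} = - \frac{16988307}{2478398}$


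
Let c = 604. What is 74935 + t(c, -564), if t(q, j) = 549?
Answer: 75484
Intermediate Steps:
74935 + t(c, -564) = 74935 + 549 = 75484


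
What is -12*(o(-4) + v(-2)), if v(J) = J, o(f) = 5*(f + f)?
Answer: 504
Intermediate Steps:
o(f) = 10*f (o(f) = 5*(2*f) = 10*f)
-12*(o(-4) + v(-2)) = -12*(10*(-4) - 2) = -12*(-40 - 2) = -12*(-42) = 504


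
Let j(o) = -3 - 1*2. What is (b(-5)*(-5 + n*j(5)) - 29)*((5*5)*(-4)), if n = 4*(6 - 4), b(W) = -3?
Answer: -10600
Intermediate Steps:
j(o) = -5 (j(o) = -3 - 2 = -5)
n = 8 (n = 4*2 = 8)
(b(-5)*(-5 + n*j(5)) - 29)*((5*5)*(-4)) = (-3*(-5 + 8*(-5)) - 29)*((5*5)*(-4)) = (-3*(-5 - 40) - 29)*(25*(-4)) = (-3*(-45) - 29)*(-100) = (135 - 29)*(-100) = 106*(-100) = -10600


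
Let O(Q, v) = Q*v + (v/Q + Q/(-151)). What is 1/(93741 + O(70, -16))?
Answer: 5285/489498327 ≈ 1.0797e-5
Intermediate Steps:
O(Q, v) = -Q/151 + Q*v + v/Q (O(Q, v) = Q*v + (v/Q + Q*(-1/151)) = Q*v + (v/Q - Q/151) = Q*v + (-Q/151 + v/Q) = -Q/151 + Q*v + v/Q)
1/(93741 + O(70, -16)) = 1/(93741 + (-1/151*70 + 70*(-16) - 16/70)) = 1/(93741 + (-70/151 - 1120 - 16*1/70)) = 1/(93741 + (-70/151 - 1120 - 8/35)) = 1/(93741 - 5922858/5285) = 1/(489498327/5285) = 5285/489498327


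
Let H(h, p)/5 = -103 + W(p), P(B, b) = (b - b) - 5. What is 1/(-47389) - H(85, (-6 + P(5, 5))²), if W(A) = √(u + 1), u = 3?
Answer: 23931444/47389 ≈ 505.00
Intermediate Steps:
P(B, b) = -5 (P(B, b) = 0 - 5 = -5)
W(A) = 2 (W(A) = √(3 + 1) = √4 = 2)
H(h, p) = -505 (H(h, p) = 5*(-103 + 2) = 5*(-101) = -505)
1/(-47389) - H(85, (-6 + P(5, 5))²) = 1/(-47389) - 1*(-505) = -1/47389 + 505 = 23931444/47389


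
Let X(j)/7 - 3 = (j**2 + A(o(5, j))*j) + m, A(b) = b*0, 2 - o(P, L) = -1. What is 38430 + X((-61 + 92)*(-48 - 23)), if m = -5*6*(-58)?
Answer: 33961438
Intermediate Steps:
o(P, L) = 3 (o(P, L) = 2 - 1*(-1) = 2 + 1 = 3)
A(b) = 0
m = 1740 (m = -30*(-58) = 1740)
X(j) = 12201 + 7*j**2 (X(j) = 21 + 7*((j**2 + 0*j) + 1740) = 21 + 7*((j**2 + 0) + 1740) = 21 + 7*(j**2 + 1740) = 21 + 7*(1740 + j**2) = 21 + (12180 + 7*j**2) = 12201 + 7*j**2)
38430 + X((-61 + 92)*(-48 - 23)) = 38430 + (12201 + 7*((-61 + 92)*(-48 - 23))**2) = 38430 + (12201 + 7*(31*(-71))**2) = 38430 + (12201 + 7*(-2201)**2) = 38430 + (12201 + 7*4844401) = 38430 + (12201 + 33910807) = 38430 + 33923008 = 33961438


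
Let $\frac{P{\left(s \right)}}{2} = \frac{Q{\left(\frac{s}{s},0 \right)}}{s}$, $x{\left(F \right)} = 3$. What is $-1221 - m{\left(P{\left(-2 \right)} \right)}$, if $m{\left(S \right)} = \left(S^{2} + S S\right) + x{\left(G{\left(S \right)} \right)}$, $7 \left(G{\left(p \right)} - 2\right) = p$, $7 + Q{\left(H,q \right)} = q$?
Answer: $-1322$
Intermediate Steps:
$Q{\left(H,q \right)} = -7 + q$
$G{\left(p \right)} = 2 + \frac{p}{7}$
$P{\left(s \right)} = - \frac{14}{s}$ ($P{\left(s \right)} = 2 \frac{-7 + 0}{s} = 2 \left(- \frac{7}{s}\right) = - \frac{14}{s}$)
$m{\left(S \right)} = 3 + 2 S^{2}$ ($m{\left(S \right)} = \left(S^{2} + S S\right) + 3 = \left(S^{2} + S^{2}\right) + 3 = 2 S^{2} + 3 = 3 + 2 S^{2}$)
$-1221 - m{\left(P{\left(-2 \right)} \right)} = -1221 - \left(3 + 2 \left(- \frac{14}{-2}\right)^{2}\right) = -1221 - \left(3 + 2 \left(\left(-14\right) \left(- \frac{1}{2}\right)\right)^{2}\right) = -1221 - \left(3 + 2 \cdot 7^{2}\right) = -1221 - \left(3 + 2 \cdot 49\right) = -1221 - \left(3 + 98\right) = -1221 - 101 = -1322$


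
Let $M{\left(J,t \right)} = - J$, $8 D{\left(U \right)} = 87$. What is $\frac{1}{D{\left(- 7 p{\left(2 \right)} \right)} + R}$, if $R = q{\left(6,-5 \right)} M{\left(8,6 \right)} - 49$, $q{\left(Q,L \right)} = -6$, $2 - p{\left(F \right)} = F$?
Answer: $\frac{8}{79} \approx 0.10127$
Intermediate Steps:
$p{\left(F \right)} = 2 - F$
$D{\left(U \right)} = \frac{87}{8}$ ($D{\left(U \right)} = \frac{1}{8} \cdot 87 = \frac{87}{8}$)
$R = -1$ ($R = - 6 \left(\left(-1\right) 8\right) - 49 = \left(-6\right) \left(-8\right) - 49 = 48 - 49 = -1$)
$\frac{1}{D{\left(- 7 p{\left(2 \right)} \right)} + R} = \frac{1}{\frac{87}{8} - 1} = \frac{1}{\frac{79}{8}} = \frac{8}{79}$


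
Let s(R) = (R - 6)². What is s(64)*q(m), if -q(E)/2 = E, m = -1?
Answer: 6728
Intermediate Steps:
q(E) = -2*E
s(R) = (-6 + R)²
s(64)*q(m) = (-6 + 64)²*(-2*(-1)) = 58²*2 = 3364*2 = 6728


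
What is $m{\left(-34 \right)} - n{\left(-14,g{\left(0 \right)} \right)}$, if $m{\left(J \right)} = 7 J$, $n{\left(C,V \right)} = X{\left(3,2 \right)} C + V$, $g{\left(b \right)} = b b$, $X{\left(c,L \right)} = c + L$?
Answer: $-168$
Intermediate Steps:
$X{\left(c,L \right)} = L + c$
$g{\left(b \right)} = b^{2}$
$n{\left(C,V \right)} = V + 5 C$ ($n{\left(C,V \right)} = \left(2 + 3\right) C + V = 5 C + V = V + 5 C$)
$m{\left(-34 \right)} - n{\left(-14,g{\left(0 \right)} \right)} = 7 \left(-34\right) - \left(0^{2} + 5 \left(-14\right)\right) = -238 - \left(0 - 70\right) = -238 - -70 = -238 + 70 = -168$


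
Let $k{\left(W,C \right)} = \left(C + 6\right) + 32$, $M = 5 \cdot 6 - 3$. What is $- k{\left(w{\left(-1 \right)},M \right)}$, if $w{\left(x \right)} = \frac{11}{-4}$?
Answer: $-65$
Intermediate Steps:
$M = 27$ ($M = 30 - 3 = 27$)
$w{\left(x \right)} = - \frac{11}{4}$ ($w{\left(x \right)} = 11 \left(- \frac{1}{4}\right) = - \frac{11}{4}$)
$k{\left(W,C \right)} = 38 + C$ ($k{\left(W,C \right)} = \left(6 + C\right) + 32 = 38 + C$)
$- k{\left(w{\left(-1 \right)},M \right)} = - (38 + 27) = \left(-1\right) 65 = -65$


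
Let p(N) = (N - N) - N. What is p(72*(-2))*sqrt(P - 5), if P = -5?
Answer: 144*I*sqrt(10) ≈ 455.37*I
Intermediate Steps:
p(N) = -N (p(N) = 0 - N = -N)
p(72*(-2))*sqrt(P - 5) = (-72*(-2))*sqrt(-5 - 5) = (-1*(-144))*sqrt(-10) = 144*(I*sqrt(10)) = 144*I*sqrt(10)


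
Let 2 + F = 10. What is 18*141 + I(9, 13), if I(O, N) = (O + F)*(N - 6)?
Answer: 2657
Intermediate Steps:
F = 8 (F = -2 + 10 = 8)
I(O, N) = (-6 + N)*(8 + O) (I(O, N) = (O + 8)*(N - 6) = (8 + O)*(-6 + N) = (-6 + N)*(8 + O))
18*141 + I(9, 13) = 18*141 + (-48 - 6*9 + 8*13 + 13*9) = 2538 + (-48 - 54 + 104 + 117) = 2538 + 119 = 2657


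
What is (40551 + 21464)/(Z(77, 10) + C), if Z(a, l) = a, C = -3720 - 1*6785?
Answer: -785/132 ≈ -5.9470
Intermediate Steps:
C = -10505 (C = -3720 - 6785 = -10505)
(40551 + 21464)/(Z(77, 10) + C) = (40551 + 21464)/(77 - 10505) = 62015/(-10428) = 62015*(-1/10428) = -785/132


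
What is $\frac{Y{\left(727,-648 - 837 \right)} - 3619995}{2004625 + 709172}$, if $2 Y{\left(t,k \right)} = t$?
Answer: $- \frac{7239263}{5427594} \approx -1.3338$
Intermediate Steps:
$Y{\left(t,k \right)} = \frac{t}{2}$
$\frac{Y{\left(727,-648 - 837 \right)} - 3619995}{2004625 + 709172} = \frac{\frac{1}{2} \cdot 727 - 3619995}{2004625 + 709172} = \frac{\frac{727}{2} - 3619995}{2713797} = \left(- \frac{7239263}{2}\right) \frac{1}{2713797} = - \frac{7239263}{5427594}$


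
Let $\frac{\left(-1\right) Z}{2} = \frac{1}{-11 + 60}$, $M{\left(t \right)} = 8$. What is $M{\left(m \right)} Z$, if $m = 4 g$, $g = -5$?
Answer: $- \frac{16}{49} \approx -0.32653$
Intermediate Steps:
$m = -20$ ($m = 4 \left(-5\right) = -20$)
$Z = - \frac{2}{49}$ ($Z = - \frac{2}{-11 + 60} = - \frac{2}{49} \approx -0.040816$)
$M{\left(m \right)} Z = 8 \left(- \frac{2}{49}\right) = - \frac{16}{49}$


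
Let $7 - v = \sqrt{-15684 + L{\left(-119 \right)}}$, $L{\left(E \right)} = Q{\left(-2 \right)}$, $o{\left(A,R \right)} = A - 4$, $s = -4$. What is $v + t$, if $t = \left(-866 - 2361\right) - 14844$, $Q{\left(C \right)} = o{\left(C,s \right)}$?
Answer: $-18064 - i \sqrt{15690} \approx -18064.0 - 125.26 i$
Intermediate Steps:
$o{\left(A,R \right)} = -4 + A$
$Q{\left(C \right)} = -4 + C$
$L{\left(E \right)} = -6$ ($L{\left(E \right)} = -4 - 2 = -6$)
$t = -18071$ ($t = -3227 - 14844 = -18071$)
$v = 7 - i \sqrt{15690}$ ($v = 7 - \sqrt{-15684 - 6} = 7 - \sqrt{-15690} = 7 - i \sqrt{15690} \approx 7.0 - 125.26 i$)
$v + t = \left(7 - i \sqrt{15690}\right) - 18071 = -18064 - i \sqrt{15690}$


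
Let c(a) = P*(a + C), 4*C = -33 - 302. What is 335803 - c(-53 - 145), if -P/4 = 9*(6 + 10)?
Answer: 173515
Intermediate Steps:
P = -576 (P = -36*(6 + 10) = -36*16 = -4*144 = -576)
C = -335/4 (C = (-33 - 302)/4 = (¼)*(-335) = -335/4 ≈ -83.750)
c(a) = 48240 - 576*a (c(a) = -576*(a - 335/4) = -576*(-335/4 + a) = 48240 - 576*a)
335803 - c(-53 - 145) = 335803 - (48240 - 576*(-53 - 145)) = 335803 - (48240 - 576*(-198)) = 335803 - (48240 + 114048) = 335803 - 1*162288 = 335803 - 162288 = 173515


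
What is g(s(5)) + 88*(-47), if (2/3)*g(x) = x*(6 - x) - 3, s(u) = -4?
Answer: -8401/2 ≈ -4200.5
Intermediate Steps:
g(x) = -9/2 + 3*x*(6 - x)/2 (g(x) = 3*(x*(6 - x) - 3)/2 = 3*(-3 + x*(6 - x))/2 = -9/2 + 3*x*(6 - x)/2)
g(s(5)) + 88*(-47) = (-9/2 + 9*(-4) - 3/2*(-4)**2) + 88*(-47) = (-9/2 - 36 - 3/2*16) - 4136 = (-9/2 - 36 - 24) - 4136 = -129/2 - 4136 = -8401/2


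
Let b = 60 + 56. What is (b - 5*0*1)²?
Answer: 13456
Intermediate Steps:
b = 116
(b - 5*0*1)² = (116 - 5*0*1)² = (116 + 0*1)² = (116 + 0)² = 116² = 13456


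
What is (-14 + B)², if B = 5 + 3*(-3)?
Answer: 324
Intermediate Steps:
B = -4 (B = 5 - 9 = -4)
(-14 + B)² = (-14 - 4)² = (-18)² = 324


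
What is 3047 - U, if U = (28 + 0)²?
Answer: 2263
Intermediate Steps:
U = 784 (U = 28² = 784)
3047 - U = 3047 - 1*784 = 3047 - 784 = 2263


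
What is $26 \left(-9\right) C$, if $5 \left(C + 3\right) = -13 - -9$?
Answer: $\frac{4446}{5} \approx 889.2$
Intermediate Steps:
$C = - \frac{19}{5}$ ($C = -3 + \frac{-13 - -9}{5} = -3 + \frac{-13 + 9}{5} = -3 + \frac{1}{5} \left(-4\right) = -3 - \frac{4}{5} = - \frac{19}{5} \approx -3.8$)
$26 \left(-9\right) C = 26 \left(-9\right) \left(- \frac{19}{5}\right) = \left(-234\right) \left(- \frac{19}{5}\right) = \frac{4446}{5}$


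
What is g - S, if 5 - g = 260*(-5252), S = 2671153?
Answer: -1305628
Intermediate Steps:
g = 1365525 (g = 5 - 260*(-5252) = 5 - 1*(-1365520) = 5 + 1365520 = 1365525)
g - S = 1365525 - 1*2671153 = 1365525 - 2671153 = -1305628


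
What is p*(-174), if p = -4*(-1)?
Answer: -696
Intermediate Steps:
p = 4
p*(-174) = 4*(-174) = -696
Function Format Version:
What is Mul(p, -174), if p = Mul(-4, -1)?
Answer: -696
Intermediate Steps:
p = 4
Mul(p, -174) = Mul(4, -174) = -696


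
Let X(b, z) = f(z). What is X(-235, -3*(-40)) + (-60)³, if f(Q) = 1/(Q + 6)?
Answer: -27215999/126 ≈ -2.1600e+5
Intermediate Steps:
f(Q) = 1/(6 + Q)
X(b, z) = 1/(6 + z)
X(-235, -3*(-40)) + (-60)³ = 1/(6 - 3*(-40)) + (-60)³ = 1/(6 + 120) - 216000 = 1/126 - 216000 = -27215999/126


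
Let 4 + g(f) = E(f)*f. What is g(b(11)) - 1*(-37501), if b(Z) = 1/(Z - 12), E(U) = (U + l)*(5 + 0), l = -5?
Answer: 37527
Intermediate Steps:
E(U) = -25 + 5*U (E(U) = (U - 5)*(5 + 0) = (-5 + U)*5 = -25 + 5*U)
b(Z) = 1/(-12 + Z)
g(f) = -4 + f*(-25 + 5*f) (g(f) = -4 + (-25 + 5*f)*f = -4 + f*(-25 + 5*f))
g(b(11)) - 1*(-37501) = (-4 + 5*(-5 + 1/(-12 + 11))/(-12 + 11)) - 1*(-37501) = (-4 + 5*(-5 + 1/(-1))/(-1)) + 37501 = (-4 + 5*(-1)*(-5 - 1)) + 37501 = (-4 + 5*(-1)*(-6)) + 37501 = (-4 + 30) + 37501 = 26 + 37501 = 37527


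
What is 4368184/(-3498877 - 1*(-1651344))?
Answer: -4368184/1847533 ≈ -2.3643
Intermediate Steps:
4368184/(-3498877 - 1*(-1651344)) = 4368184/(-3498877 + 1651344) = 4368184/(-1847533) = 4368184*(-1/1847533) = -4368184/1847533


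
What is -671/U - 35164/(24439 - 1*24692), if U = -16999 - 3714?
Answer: 66229245/476399 ≈ 139.02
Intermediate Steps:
U = -20713
-671/U - 35164/(24439 - 1*24692) = -671/(-20713) - 35164/(24439 - 1*24692) = -671*(-1/20713) - 35164/(24439 - 24692) = 61/1883 - 35164/(-253) = 61/1883 - 35164*(-1/253) = 61/1883 + 35164/253 = 66229245/476399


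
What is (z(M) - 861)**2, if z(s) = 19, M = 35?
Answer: 708964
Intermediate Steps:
(z(M) - 861)**2 = (19 - 861)**2 = (-842)**2 = 708964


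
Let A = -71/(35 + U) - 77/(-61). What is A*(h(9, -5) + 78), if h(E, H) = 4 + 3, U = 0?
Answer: -27812/427 ≈ -65.134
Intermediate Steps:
h(E, H) = 7
A = -1636/2135 (A = -71/(35 + 0) - 77/(-61) = -71/35 - 77*(-1/61) = -71*1/35 + 77/61 = -71/35 + 77/61 = -1636/2135 ≈ -0.76628)
A*(h(9, -5) + 78) = -1636*(7 + 78)/2135 = -1636/2135*85 = -27812/427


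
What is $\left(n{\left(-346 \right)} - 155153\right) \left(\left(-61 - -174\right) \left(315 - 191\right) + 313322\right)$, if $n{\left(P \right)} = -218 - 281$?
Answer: $-50950191768$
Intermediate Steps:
$n{\left(P \right)} = -499$ ($n{\left(P \right)} = -218 - 281 = -499$)
$\left(n{\left(-346 \right)} - 155153\right) \left(\left(-61 - -174\right) \left(315 - 191\right) + 313322\right) = \left(-499 - 155153\right) \left(\left(-61 - -174\right) \left(315 - 191\right) + 313322\right) = - 155652 \left(\left(-61 + 174\right) 124 + 313322\right) = - 155652 \left(113 \cdot 124 + 313322\right) = - 155652 \left(14012 + 313322\right) = \left(-155652\right) 327334 = -50950191768$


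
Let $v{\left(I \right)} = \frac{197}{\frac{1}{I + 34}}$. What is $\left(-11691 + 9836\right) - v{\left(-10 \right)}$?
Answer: $-6583$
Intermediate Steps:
$v{\left(I \right)} = 6698 + 197 I$ ($v{\left(I \right)} = \frac{197}{\frac{1}{34 + I}} = 197 \left(34 + I\right) = 6698 + 197 I$)
$\left(-11691 + 9836\right) - v{\left(-10 \right)} = \left(-11691 + 9836\right) - \left(6698 + 197 \left(-10\right)\right) = -1855 - \left(6698 - 1970\right) = -1855 - 4728 = -6583$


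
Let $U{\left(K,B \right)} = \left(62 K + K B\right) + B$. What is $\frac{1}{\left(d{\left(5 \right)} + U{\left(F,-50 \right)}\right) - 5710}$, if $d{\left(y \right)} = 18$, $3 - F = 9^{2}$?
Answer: $- \frac{1}{6678} \approx -0.00014975$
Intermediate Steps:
$F = -78$ ($F = 3 - 9^{2} = 3 - 81 = -78$)
$U{\left(K,B \right)} = B + 62 K + B K$ ($U{\left(K,B \right)} = \left(62 K + B K\right) + B = B + 62 K + B K$)
$\frac{1}{\left(d{\left(5 \right)} + U{\left(F,-50 \right)}\right) - 5710} = \frac{1}{\left(18 - 986\right) - 5710} = \frac{1}{-968 - 5710} = \frac{1}{-6678} = - \frac{1}{6678}$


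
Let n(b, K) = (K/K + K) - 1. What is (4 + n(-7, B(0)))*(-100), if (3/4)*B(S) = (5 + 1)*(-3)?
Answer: 2000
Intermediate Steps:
B(S) = -24 (B(S) = 4*((5 + 1)*(-3))/3 = 4*(6*(-3))/3 = (4/3)*(-18) = -24)
n(b, K) = K (n(b, K) = (1 + K) - 1 = K)
(4 + n(-7, B(0)))*(-100) = (4 - 24)*(-100) = -20*(-100) = 2000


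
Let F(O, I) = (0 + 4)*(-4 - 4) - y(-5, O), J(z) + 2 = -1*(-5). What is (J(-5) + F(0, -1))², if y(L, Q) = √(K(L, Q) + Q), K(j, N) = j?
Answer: (29 + I*√5)² ≈ 836.0 + 129.69*I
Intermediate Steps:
y(L, Q) = √(L + Q)
J(z) = 3 (J(z) = -2 - 1*(-5) = -2 + 5 = 3)
F(O, I) = -32 - √(-5 + O) (F(O, I) = (0 + 4)*(-4 - 4) - √(-5 + O) = 4*(-8) - √(-5 + O) = -32 - √(-5 + O))
(J(-5) + F(0, -1))² = (3 + (-32 - √(-5 + 0)))² = (3 + (-32 - √(-5)))² = (3 + (-32 - I*√5))² = (-29 - I*√5)²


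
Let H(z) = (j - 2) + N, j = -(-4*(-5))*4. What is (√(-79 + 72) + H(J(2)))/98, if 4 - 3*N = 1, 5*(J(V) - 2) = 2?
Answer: -81/98 + I*√7/98 ≈ -0.82653 + 0.026997*I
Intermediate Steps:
J(V) = 12/5 (J(V) = 2 + (⅕)*2 = 2 + ⅖ = 12/5)
N = 1 (N = 4/3 - ⅓*1 = 4/3 - ⅓ = 1)
j = -80 (j = -20*4 = -1*80 = -80)
H(z) = -81 (H(z) = (-80 - 2) + 1 = -82 + 1 = -81)
(√(-79 + 72) + H(J(2)))/98 = (√(-79 + 72) - 81)/98 = (√(-7) - 81)*(1/98) = (I*√7 - 81)*(1/98) = (-81 + I*√7)*(1/98) = -81/98 + I*√7/98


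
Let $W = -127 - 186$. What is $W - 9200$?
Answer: $-9513$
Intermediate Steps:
$W = -313$
$W - 9200 = -313 - 9200 = -9513$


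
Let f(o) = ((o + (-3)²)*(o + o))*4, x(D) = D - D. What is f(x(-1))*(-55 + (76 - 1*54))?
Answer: 0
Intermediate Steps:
x(D) = 0
f(o) = 8*o*(9 + o) (f(o) = ((o + 9)*(2*o))*4 = ((9 + o)*(2*o))*4 = (2*o*(9 + o))*4 = 8*o*(9 + o))
f(x(-1))*(-55 + (76 - 1*54)) = (8*0*(9 + 0))*(-55 + (76 - 1*54)) = (8*0*9)*(-55 + (76 - 54)) = 0*(-55 + 22) = 0*(-33) = 0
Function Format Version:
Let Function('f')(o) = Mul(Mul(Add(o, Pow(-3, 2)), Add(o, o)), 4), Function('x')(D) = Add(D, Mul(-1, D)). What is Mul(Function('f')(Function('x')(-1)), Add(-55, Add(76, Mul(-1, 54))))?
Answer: 0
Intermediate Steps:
Function('x')(D) = 0
Function('f')(o) = Mul(8, o, Add(9, o)) (Function('f')(o) = Mul(Mul(Add(o, 9), Mul(2, o)), 4) = Mul(Mul(Add(9, o), Mul(2, o)), 4) = Mul(Mul(2, o, Add(9, o)), 4) = Mul(8, o, Add(9, o)))
Mul(Function('f')(Function('x')(-1)), Add(-55, Add(76, Mul(-1, 54)))) = Mul(Mul(8, 0, Add(9, 0)), Add(-55, Add(76, Mul(-1, 54)))) = Mul(Mul(8, 0, 9), Add(-55, Add(76, -54))) = Mul(0, Add(-55, 22)) = Mul(0, -33) = 0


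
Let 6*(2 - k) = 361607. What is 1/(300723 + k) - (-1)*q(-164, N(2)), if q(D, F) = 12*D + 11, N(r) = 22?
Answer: -2823448045/1442743 ≈ -1957.0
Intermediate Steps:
k = -361595/6 (k = 2 - ⅙*361607 = 2 - 361607/6 = -361595/6 ≈ -60266.)
q(D, F) = 11 + 12*D
1/(300723 + k) - (-1)*q(-164, N(2)) = 1/(300723 - 361595/6) - (-1)*(11 + 12*(-164)) = 1/(1442743/6) - (-1)*(11 - 1968) = 6/1442743 - (-1)*(-1957) = 6/1442743 - 1*1957 = 6/1442743 - 1957 = -2823448045/1442743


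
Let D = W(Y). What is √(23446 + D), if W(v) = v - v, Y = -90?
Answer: √23446 ≈ 153.12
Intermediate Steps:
W(v) = 0
D = 0
√(23446 + D) = √(23446 + 0) = √23446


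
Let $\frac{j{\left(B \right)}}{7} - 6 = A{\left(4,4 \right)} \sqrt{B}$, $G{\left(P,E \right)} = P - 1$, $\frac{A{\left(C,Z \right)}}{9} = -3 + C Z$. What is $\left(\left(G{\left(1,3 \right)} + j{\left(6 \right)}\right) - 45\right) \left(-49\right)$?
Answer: $147 - 40131 \sqrt{6} \approx -98154.0$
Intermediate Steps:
$A{\left(C,Z \right)} = -27 + 9 C Z$ ($A{\left(C,Z \right)} = 9 \left(-3 + C Z\right) = -27 + 9 C Z$)
$G{\left(P,E \right)} = -1 + P$ ($G{\left(P,E \right)} = P - 1 = -1 + P$)
$j{\left(B \right)} = 42 + 819 \sqrt{B}$ ($j{\left(B \right)} = 42 + 7 \left(-27 + 9 \cdot 4 \cdot 4\right) \sqrt{B} = 42 + 7 \left(-27 + 144\right) \sqrt{B} = 42 + 7 \cdot 117 \sqrt{B} = 42 + 819 \sqrt{B}$)
$\left(\left(G{\left(1,3 \right)} + j{\left(6 \right)}\right) - 45\right) \left(-49\right) = \left(\left(\left(-1 + 1\right) + \left(42 + 819 \sqrt{6}\right)\right) - 45\right) \left(-49\right) = \left(\left(0 + \left(42 + 819 \sqrt{6}\right)\right) - 45\right) \left(-49\right) = \left(\left(42 + 819 \sqrt{6}\right) - 45\right) \left(-49\right) = \left(-3 + 819 \sqrt{6}\right) \left(-49\right) = 147 - 40131 \sqrt{6}$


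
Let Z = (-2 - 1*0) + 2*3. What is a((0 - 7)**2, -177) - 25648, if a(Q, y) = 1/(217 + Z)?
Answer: -5668207/221 ≈ -25648.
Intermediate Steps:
Z = 4 (Z = (-2 + 0) + 6 = -2 + 6 = 4)
a(Q, y) = 1/221 (a(Q, y) = 1/(217 + 4) = 1/221)
a((0 - 7)**2, -177) - 25648 = 1/221 - 25648 = -5668207/221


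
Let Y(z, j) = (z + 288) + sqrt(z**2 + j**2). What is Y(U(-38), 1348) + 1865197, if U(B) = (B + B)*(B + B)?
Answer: 1871261 + 4*sqrt(2198705) ≈ 1.8772e+6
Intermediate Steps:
U(B) = 4*B**2 (U(B) = (2*B)*(2*B) = 4*B**2)
Y(z, j) = 288 + z + sqrt(j**2 + z**2) (Y(z, j) = (288 + z) + sqrt(j**2 + z**2) = 288 + z + sqrt(j**2 + z**2))
Y(U(-38), 1348) + 1865197 = (288 + 4*(-38)**2 + sqrt(1348**2 + (4*(-38)**2)**2)) + 1865197 = (288 + 4*1444 + sqrt(1817104 + (4*1444)**2)) + 1865197 = (288 + 5776 + sqrt(1817104 + 5776**2)) + 1865197 = (288 + 5776 + sqrt(1817104 + 33362176)) + 1865197 = (288 + 5776 + sqrt(35179280)) + 1865197 = (288 + 5776 + 4*sqrt(2198705)) + 1865197 = (6064 + 4*sqrt(2198705)) + 1865197 = 1871261 + 4*sqrt(2198705)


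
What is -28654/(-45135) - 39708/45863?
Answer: -478062178/2070026505 ≈ -0.23094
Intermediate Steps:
-28654/(-45135) - 39708/45863 = -28654*(-1/45135) - 39708*1/45863 = 28654/45135 - 39708/45863 = -478062178/2070026505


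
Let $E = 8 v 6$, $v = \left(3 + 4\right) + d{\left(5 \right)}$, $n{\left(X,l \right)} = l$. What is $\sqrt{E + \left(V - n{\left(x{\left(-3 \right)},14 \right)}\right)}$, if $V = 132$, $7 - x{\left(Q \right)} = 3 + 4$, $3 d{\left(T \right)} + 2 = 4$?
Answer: $9 \sqrt{6} \approx 22.045$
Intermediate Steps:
$d{\left(T \right)} = \frac{2}{3}$ ($d{\left(T \right)} = - \frac{2}{3} + \frac{1}{3} \cdot 4 = - \frac{2}{3} + \frac{4}{3} = \frac{2}{3}$)
$x{\left(Q \right)} = 0$ ($x{\left(Q \right)} = 7 - \left(3 + 4\right) = 7 - 7 = 0$)
$v = \frac{23}{3}$ ($v = \left(3 + 4\right) + \frac{2}{3} = 7 + \frac{2}{3} = \frac{23}{3} \approx 7.6667$)
$E = 368$ ($E = 8 \cdot \frac{23}{3} \cdot 6 = \frac{184}{3} \cdot 6 = 368$)
$\sqrt{E + \left(V - n{\left(x{\left(-3 \right)},14 \right)}\right)} = \sqrt{368 + \left(132 - 14\right)} = \sqrt{368 + 118} = \sqrt{486} = 9 \sqrt{6}$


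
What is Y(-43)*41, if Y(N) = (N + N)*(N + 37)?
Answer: 21156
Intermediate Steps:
Y(N) = 2*N*(37 + N) (Y(N) = (2*N)*(37 + N) = 2*N*(37 + N))
Y(-43)*41 = (2*(-43)*(37 - 43))*41 = (2*(-43)*(-6))*41 = 516*41 = 21156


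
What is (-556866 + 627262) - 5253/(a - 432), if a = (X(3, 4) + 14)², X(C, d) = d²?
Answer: 10980025/156 ≈ 70385.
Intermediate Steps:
a = 900 (a = (4² + 14)² = (16 + 14)² = 30² = 900)
(-556866 + 627262) - 5253/(a - 432) = (-556866 + 627262) - 5253/(900 - 432) = 70396 - 5253/468 = 70396 - 1*1751/156 = 70396 - 1751/156 = 10980025/156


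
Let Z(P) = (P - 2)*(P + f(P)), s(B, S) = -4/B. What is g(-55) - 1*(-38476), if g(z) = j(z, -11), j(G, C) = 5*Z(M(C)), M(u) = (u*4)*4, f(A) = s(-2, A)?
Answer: 193336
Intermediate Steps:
f(A) = 2 (f(A) = -4/(-2) = -4*(-1/2) = 2)
M(u) = 16*u (M(u) = (4*u)*4 = 16*u)
Z(P) = (-2 + P)*(2 + P) (Z(P) = (P - 2)*(P + 2) = (-2 + P)*(2 + P))
j(G, C) = -20 + 1280*C**2 (j(G, C) = 5*(-4 + (16*C)**2) = 5*(-4 + 256*C**2) = -20 + 1280*C**2)
g(z) = 154860 (g(z) = -20 + 1280*(-11)**2 = -20 + 1280*121 = -20 + 154880 = 154860)
g(-55) - 1*(-38476) = 154860 - 1*(-38476) = 154860 + 38476 = 193336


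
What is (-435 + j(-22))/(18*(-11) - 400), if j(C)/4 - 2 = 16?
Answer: 363/598 ≈ 0.60702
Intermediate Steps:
j(C) = 72 (j(C) = 8 + 4*16 = 8 + 64 = 72)
(-435 + j(-22))/(18*(-11) - 400) = (-435 + 72)/(18*(-11) - 400) = -363/(-198 - 400) = -363/(-598) = -363*(-1/598) = 363/598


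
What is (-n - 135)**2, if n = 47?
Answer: 33124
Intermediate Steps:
(-n - 135)**2 = (-1*47 - 135)**2 = (-47 - 135)**2 = (-182)**2 = 33124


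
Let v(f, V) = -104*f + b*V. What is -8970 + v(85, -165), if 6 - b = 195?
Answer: 13375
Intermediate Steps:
b = -189 (b = 6 - 1*195 = 6 - 195 = -189)
v(f, V) = -189*V - 104*f (v(f, V) = -104*f - 189*V = -189*V - 104*f)
-8970 + v(85, -165) = -8970 + (-189*(-165) - 104*85) = -8970 + (31185 - 8840) = -8970 + 22345 = 13375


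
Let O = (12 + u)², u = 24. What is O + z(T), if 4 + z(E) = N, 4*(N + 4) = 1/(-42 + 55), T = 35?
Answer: 66977/52 ≈ 1288.0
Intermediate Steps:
N = -207/52 (N = -4 + 1/(4*(-42 + 55)) = -4 + (¼)/13 = -4 + (¼)*(1/13) = -4 + 1/52 = -207/52 ≈ -3.9808)
z(E) = -415/52 (z(E) = -4 - 207/52 = -415/52)
O = 1296 (O = (12 + 24)² = 36² = 1296)
O + z(T) = 1296 - 415/52 = 66977/52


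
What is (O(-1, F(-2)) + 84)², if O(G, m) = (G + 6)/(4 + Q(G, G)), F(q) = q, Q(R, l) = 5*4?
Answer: 4084441/576 ≈ 7091.0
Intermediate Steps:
Q(R, l) = 20
O(G, m) = ¼ + G/24 (O(G, m) = (G + 6)/(4 + 20) = (6 + G)/24 = (6 + G)*(1/24) = ¼ + G/24)
(O(-1, F(-2)) + 84)² = ((¼ + (1/24)*(-1)) + 84)² = ((¼ - 1/24) + 84)² = (5/24 + 84)² = (2021/24)² = 4084441/576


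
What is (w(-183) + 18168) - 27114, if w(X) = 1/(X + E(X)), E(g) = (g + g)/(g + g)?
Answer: -1628173/182 ≈ -8946.0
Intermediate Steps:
E(g) = 1 (E(g) = (2*g)/((2*g)) = (2*g)*(1/(2*g)) = 1)
w(X) = 1/(1 + X) (w(X) = 1/(X + 1) = 1/(1 + X))
(w(-183) + 18168) - 27114 = (1/(1 - 183) + 18168) - 27114 = (1/(-182) + 18168) - 27114 = (-1/182 + 18168) - 27114 = 3306575/182 - 27114 = -1628173/182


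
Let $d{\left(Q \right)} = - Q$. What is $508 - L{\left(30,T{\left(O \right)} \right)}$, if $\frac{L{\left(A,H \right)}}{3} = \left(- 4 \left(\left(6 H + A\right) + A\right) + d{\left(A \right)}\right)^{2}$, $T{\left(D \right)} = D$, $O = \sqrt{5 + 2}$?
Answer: $-230288 - 38880 \sqrt{7} \approx -3.3316 \cdot 10^{5}$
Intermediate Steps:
$O = \sqrt{7} \approx 2.6458$
$L{\left(A,H \right)} = 3 \left(- 24 H - 9 A\right)^{2}$ ($L{\left(A,H \right)} = 3 \left(- 4 \left(\left(6 H + A\right) + A\right) - A\right)^{2} = 3 \left(- 4 \left(\left(A + 6 H\right) + A\right) - A\right)^{2} = 3 \left(- 4 \left(2 A + 6 H\right) - A\right)^{2} = 3 \left(\left(- 24 H - 8 A\right) - A\right)^{2} = 3 \left(- 24 H - 9 A\right)^{2}$)
$508 - L{\left(30,T{\left(O \right)} \right)} = 508 - 27 \left(3 \cdot 30 + 8 \sqrt{7}\right)^{2} = 508 - 27 \left(90 + 8 \sqrt{7}\right)^{2}$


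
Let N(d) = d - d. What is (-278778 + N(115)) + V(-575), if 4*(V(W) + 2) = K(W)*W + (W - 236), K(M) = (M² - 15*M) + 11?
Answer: -98095503/2 ≈ -4.9048e+7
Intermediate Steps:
N(d) = 0
K(M) = 11 + M² - 15*M
V(W) = -61 + W/4 + W*(11 + W² - 15*W)/4 (V(W) = -2 + ((11 + W² - 15*W)*W + (W - 236))/4 = -2 + (W*(11 + W² - 15*W) + (-236 + W))/4 = -2 + (-236 + W + W*(11 + W² - 15*W))/4 = -2 + (-59 + W/4 + W*(11 + W² - 15*W)/4) = -61 + W/4 + W*(11 + W² - 15*W)/4)
(-278778 + N(115)) + V(-575) = (-278778 + 0) + (-61 + (¼)*(-575) + (¼)*(-575)*(11 + (-575)² - 15*(-575))) = -278778 + (-61 - 575/4 + (¼)*(-575)*(11 + 330625 + 8625)) = -278778 + (-61 - 575/4 + (¼)*(-575)*339261) = -278778 + (-61 - 575/4 - 195075075/4) = -278778 - 97537947/2 = -98095503/2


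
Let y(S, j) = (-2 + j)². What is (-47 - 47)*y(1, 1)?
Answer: -94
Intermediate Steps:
(-47 - 47)*y(1, 1) = (-47 - 47)*(-2 + 1)² = -94*(-1)² = -94*1 = -94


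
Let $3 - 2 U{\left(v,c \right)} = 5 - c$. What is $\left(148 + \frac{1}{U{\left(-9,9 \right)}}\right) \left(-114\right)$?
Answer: $- \frac{118332}{7} \approx -16905.0$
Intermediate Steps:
$U{\left(v,c \right)} = -1 + \frac{c}{2}$ ($U{\left(v,c \right)} = \frac{3}{2} - \frac{5 - c}{2} = \frac{3}{2} + \left(- \frac{5}{2} + \frac{c}{2}\right) = -1 + \frac{c}{2}$)
$\left(148 + \frac{1}{U{\left(-9,9 \right)}}\right) \left(-114\right) = \left(148 + \frac{1}{-1 + \frac{1}{2} \cdot 9}\right) \left(-114\right) = \left(148 + \frac{1}{-1 + \frac{9}{2}}\right) \left(-114\right) = \left(148 + \frac{1}{\frac{7}{2}}\right) \left(-114\right) = \left(148 + \frac{2}{7}\right) \left(-114\right) = \frac{1038}{7} \left(-114\right) = - \frac{118332}{7}$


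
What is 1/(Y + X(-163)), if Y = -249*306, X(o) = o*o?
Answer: -1/49625 ≈ -2.0151e-5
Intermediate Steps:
X(o) = o**2
Y = -76194
1/(Y + X(-163)) = 1/(-76194 + (-163)**2) = 1/(-76194 + 26569) = 1/(-49625) = -1/49625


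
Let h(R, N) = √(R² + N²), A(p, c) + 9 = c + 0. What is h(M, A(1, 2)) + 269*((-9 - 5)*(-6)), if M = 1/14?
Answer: 22596 + √9605/14 ≈ 22603.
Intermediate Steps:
M = 1/14 ≈ 0.071429
A(p, c) = -9 + c (A(p, c) = -9 + (c + 0) = -9 + c)
h(R, N) = √(N² + R²)
h(M, A(1, 2)) + 269*((-9 - 5)*(-6)) = √((-9 + 2)² + (1/14)²) + 269*((-9 - 5)*(-6)) = √((-7)² + 1/196) + 269*(-14*(-6)) = √(49 + 1/196) + 269*84 = √(9605/196) + 22596 = √9605/14 + 22596 = 22596 + √9605/14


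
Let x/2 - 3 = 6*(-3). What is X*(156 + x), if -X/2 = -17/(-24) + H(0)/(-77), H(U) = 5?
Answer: -3567/22 ≈ -162.14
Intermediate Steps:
x = -30 (x = 6 + 2*(6*(-3)) = 6 + 2*(-18) = 6 - 36 = -30)
X = -1189/924 (X = -2*(-17/(-24) + 5/(-77)) = -2*(-17*(-1/24) + 5*(-1/77)) = -2*(17/24 - 5/77) = -2*1189/1848 = -1189/924 ≈ -1.2868)
X*(156 + x) = -1189*(156 - 30)/924 = -1189/924*126 = -3567/22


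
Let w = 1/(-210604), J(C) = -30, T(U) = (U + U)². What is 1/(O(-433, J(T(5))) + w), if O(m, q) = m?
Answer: -210604/91191533 ≈ -0.0023095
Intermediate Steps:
T(U) = 4*U² (T(U) = (2*U)² = 4*U²)
w = -1/210604 ≈ -4.7482e-6
1/(O(-433, J(T(5))) + w) = 1/(-433 - 1/210604) = 1/(-91191533/210604) = -210604/91191533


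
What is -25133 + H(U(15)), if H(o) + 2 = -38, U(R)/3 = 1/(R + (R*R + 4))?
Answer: -25173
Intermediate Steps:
U(R) = 3/(4 + R + R²) (U(R) = 3/(R + (R*R + 4)) = 3/(R + (R² + 4)) = 3/(R + (4 + R²)) = 3/(4 + R + R²))
H(o) = -40 (H(o) = -2 - 38 = -40)
-25133 + H(U(15)) = -25133 - 40 = -25173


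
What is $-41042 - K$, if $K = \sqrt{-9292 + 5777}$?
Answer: $-41042 - i \sqrt{3515} \approx -41042.0 - 59.287 i$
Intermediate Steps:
$K = i \sqrt{3515}$ ($K = \sqrt{-3515} = i \sqrt{3515} \approx 59.287 i$)
$-41042 - K = -41042 - i \sqrt{3515}$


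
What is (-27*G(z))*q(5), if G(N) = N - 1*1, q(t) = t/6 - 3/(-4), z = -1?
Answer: 171/2 ≈ 85.500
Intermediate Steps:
q(t) = ¾ + t/6 (q(t) = t*(⅙) - 3*(-¼) = t/6 + ¾ = ¾ + t/6)
G(N) = -1 + N (G(N) = N - 1 = -1 + N)
(-27*G(z))*q(5) = (-27*(-1 - 1))*(¾ + (⅙)*5) = (-27*(-2))*(¾ + ⅚) = 54*(19/12) = 171/2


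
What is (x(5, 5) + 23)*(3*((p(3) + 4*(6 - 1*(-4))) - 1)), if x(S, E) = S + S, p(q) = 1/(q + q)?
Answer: 7755/2 ≈ 3877.5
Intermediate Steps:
p(q) = 1/(2*q)
x(S, E) = 2*S
(x(5, 5) + 23)*(3*((p(3) + 4*(6 - 1*(-4))) - 1)) = (2*5 + 23)*(3*(((½)/3 + 4*(6 - 1*(-4))) - 1)) = (10 + 23)*(3*(((½)*(⅓) + 4*(6 + 4)) - 1)) = 33*(3*((⅙ + 4*10) - 1)) = 33*(3*((⅙ + 40) - 1)) = 33*(3*(241/6 - 1)) = 33*(3*(235/6)) = 33*(235/2) = 7755/2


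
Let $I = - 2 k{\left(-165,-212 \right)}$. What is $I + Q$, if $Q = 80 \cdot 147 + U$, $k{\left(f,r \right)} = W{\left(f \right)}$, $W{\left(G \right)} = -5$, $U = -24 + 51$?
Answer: $11797$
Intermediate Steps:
$U = 27$
$k{\left(f,r \right)} = -5$
$Q = 11787$ ($Q = 80 \cdot 147 + 27 = 11760 + 27 = 11787$)
$I = 10$ ($I = \left(-2\right) \left(-5\right) = 10$)
$I + Q = 10 + 11787 = 11797$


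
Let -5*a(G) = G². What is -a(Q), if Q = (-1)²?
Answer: ⅕ ≈ 0.20000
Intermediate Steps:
Q = 1
a(G) = -G²/5
-a(Q) = -(-1)*1²/5 = -(-1)/5 = -1*(-⅕) = ⅕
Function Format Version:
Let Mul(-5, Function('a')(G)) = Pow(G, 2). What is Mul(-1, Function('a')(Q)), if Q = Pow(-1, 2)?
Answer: Rational(1, 5) ≈ 0.20000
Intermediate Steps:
Q = 1
Function('a')(G) = Mul(Rational(-1, 5), Pow(G, 2))
Mul(-1, Function('a')(Q)) = Mul(-1, Mul(Rational(-1, 5), Pow(1, 2))) = Mul(-1, Mul(Rational(-1, 5), 1)) = Mul(-1, Rational(-1, 5)) = Rational(1, 5)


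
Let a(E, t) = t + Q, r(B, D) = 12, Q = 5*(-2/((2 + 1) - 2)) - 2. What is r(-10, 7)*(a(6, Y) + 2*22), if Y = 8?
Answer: 480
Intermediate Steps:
Q = -12 (Q = 5*(-2/(3 - 2)) - 2 = 5*(-2/1) - 2 = 5*(-2*1) - 2 = 5*(-2) - 2 = -10 - 2 = -12)
a(E, t) = -12 + t (a(E, t) = t - 12 = -12 + t)
r(-10, 7)*(a(6, Y) + 2*22) = 12*((-12 + 8) + 2*22) = 12*(-4 + 44) = 12*40 = 480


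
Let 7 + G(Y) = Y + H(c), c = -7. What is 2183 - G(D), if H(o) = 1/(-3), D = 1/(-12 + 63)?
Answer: 111706/51 ≈ 2190.3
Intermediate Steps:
D = 1/51 ≈ 0.019608
H(o) = -⅓
G(Y) = -22/3 + Y (G(Y) = -7 + (Y - ⅓) = -7 + (-⅓ + Y) = -22/3 + Y)
2183 - G(D) = 2183 - (-22/3 + 1/51) = 2183 - 1*(-373/51) = 2183 + 373/51 = 111706/51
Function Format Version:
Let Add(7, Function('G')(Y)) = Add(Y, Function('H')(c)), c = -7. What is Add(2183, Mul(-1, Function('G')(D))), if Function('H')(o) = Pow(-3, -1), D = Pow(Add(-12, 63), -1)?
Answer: Rational(111706, 51) ≈ 2190.3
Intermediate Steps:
D = Rational(1, 51) (D = Pow(51, -1) = Rational(1, 51) ≈ 0.019608)
Function('H')(o) = Rational(-1, 3)
Function('G')(Y) = Add(Rational(-22, 3), Y) (Function('G')(Y) = Add(-7, Add(Y, Rational(-1, 3))) = Add(-7, Add(Rational(-1, 3), Y)) = Add(Rational(-22, 3), Y))
Add(2183, Mul(-1, Function('G')(D))) = Add(2183, Mul(-1, Add(Rational(-22, 3), Rational(1, 51)))) = Add(2183, Mul(-1, Rational(-373, 51))) = Add(2183, Rational(373, 51)) = Rational(111706, 51)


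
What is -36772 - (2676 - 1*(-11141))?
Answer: -50589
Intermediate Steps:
-36772 - (2676 - 1*(-11141)) = -36772 - (2676 + 11141) = -36772 - 1*13817 = -36772 - 13817 = -50589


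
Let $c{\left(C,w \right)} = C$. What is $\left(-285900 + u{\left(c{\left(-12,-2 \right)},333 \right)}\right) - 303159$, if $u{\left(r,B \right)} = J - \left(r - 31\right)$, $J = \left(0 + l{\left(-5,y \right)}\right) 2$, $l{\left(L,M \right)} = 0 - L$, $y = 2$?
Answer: $-589006$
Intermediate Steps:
$l{\left(L,M \right)} = - L$
$J = 10$ ($J = \left(0 - -5\right) 2 = \left(0 + 5\right) 2 = 5 \cdot 2 = 10$)
$u{\left(r,B \right)} = 41 - r$ ($u{\left(r,B \right)} = 10 - \left(r - 31\right) = 10 - \left(-31 + r\right) = 41 - r$)
$\left(-285900 + u{\left(c{\left(-12,-2 \right)},333 \right)}\right) - 303159 = \left(-285900 + \left(41 - -12\right)\right) - 303159 = \left(-285900 + \left(41 + 12\right)\right) - 303159 = \left(-285900 + 53\right) - 303159 = -285847 - 303159 = -589006$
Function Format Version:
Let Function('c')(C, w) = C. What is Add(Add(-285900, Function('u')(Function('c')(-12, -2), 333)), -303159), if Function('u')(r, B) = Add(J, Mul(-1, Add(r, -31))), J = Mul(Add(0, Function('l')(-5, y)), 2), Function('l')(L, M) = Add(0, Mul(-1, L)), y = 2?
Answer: -589006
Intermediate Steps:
Function('l')(L, M) = Mul(-1, L)
J = 10 (J = Mul(Add(0, Mul(-1, -5)), 2) = Mul(Add(0, 5), 2) = Mul(5, 2) = 10)
Function('u')(r, B) = Add(41, Mul(-1, r)) (Function('u')(r, B) = Add(10, Mul(-1, Add(r, -31))) = Add(10, Mul(-1, Add(-31, r))) = Add(10, Add(31, Mul(-1, r))) = Add(41, Mul(-1, r)))
Add(Add(-285900, Function('u')(Function('c')(-12, -2), 333)), -303159) = Add(Add(-285900, Add(41, Mul(-1, -12))), -303159) = Add(Add(-285900, Add(41, 12)), -303159) = Add(Add(-285900, 53), -303159) = Add(-285847, -303159) = -589006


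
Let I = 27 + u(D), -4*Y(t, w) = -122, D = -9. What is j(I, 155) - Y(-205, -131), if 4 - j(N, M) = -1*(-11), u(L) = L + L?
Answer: -75/2 ≈ -37.500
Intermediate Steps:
Y(t, w) = 61/2 (Y(t, w) = -¼*(-122) = 61/2)
u(L) = 2*L
I = 9 (I = 27 + 2*(-9) = 27 - 18 = 9)
j(N, M) = -7 (j(N, M) = 4 - (-1)*(-11) = 4 - 1*11 = 4 - 11 = -7)
j(I, 155) - Y(-205, -131) = -7 - 1*61/2 = -7 - 61/2 = -75/2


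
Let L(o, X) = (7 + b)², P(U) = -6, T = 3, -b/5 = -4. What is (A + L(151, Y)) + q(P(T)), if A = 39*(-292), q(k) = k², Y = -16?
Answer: -10623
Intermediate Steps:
b = 20 (b = -5*(-4) = 20)
L(o, X) = 729 (L(o, X) = (7 + 20)² = 27² = 729)
A = -11388
(A + L(151, Y)) + q(P(T)) = (-11388 + 729) + (-6)² = -10659 + 36 = -10623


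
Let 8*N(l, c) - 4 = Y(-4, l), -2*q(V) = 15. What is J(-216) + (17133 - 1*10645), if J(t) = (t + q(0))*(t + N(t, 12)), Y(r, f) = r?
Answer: 54764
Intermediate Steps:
q(V) = -15/2 (q(V) = -½*15 = -15/2)
N(l, c) = 0 (N(l, c) = ½ + (⅛)*(-4) = ½ - ½ = 0)
J(t) = t*(-15/2 + t) (J(t) = (t - 15/2)*(t + 0) = (-15/2 + t)*t = t*(-15/2 + t))
J(-216) + (17133 - 1*10645) = (½)*(-216)*(-15 + 2*(-216)) + (17133 - 1*10645) = (½)*(-216)*(-15 - 432) + (17133 - 10645) = (½)*(-216)*(-447) + 6488 = 48276 + 6488 = 54764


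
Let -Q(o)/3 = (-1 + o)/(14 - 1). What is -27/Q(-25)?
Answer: -9/2 ≈ -4.5000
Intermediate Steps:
Q(o) = 3/13 - 3*o/13 (Q(o) = -3*(-1 + o)/(14 - 1) = -3*(-1 + o)/13 = -3*(-1/13 + o/13) = 3/13 - 3*o/13)
-27/Q(-25) = -27/(3/13 - 3/13*(-25)) = -27/(3/13 + 75/13) = -27/6 = -27*⅙ = -9/2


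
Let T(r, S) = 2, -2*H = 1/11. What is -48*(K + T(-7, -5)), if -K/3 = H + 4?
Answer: 5208/11 ≈ 473.45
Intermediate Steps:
H = -1/22 (H = -½/11 = -½*1/11 = -1/22 ≈ -0.045455)
K = -261/22 (K = -3*(-1/22 + 4) = -3*87/22 = -261/22 ≈ -11.864)
-48*(K + T(-7, -5)) = -48*(-261/22 + 2) = -48*(-217/22) = 5208/11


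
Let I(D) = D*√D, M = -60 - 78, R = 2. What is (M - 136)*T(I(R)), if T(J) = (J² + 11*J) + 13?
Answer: -5754 - 6028*√2 ≈ -14279.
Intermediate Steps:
M = -138
I(D) = D^(3/2)
T(J) = 13 + J² + 11*J
(M - 136)*T(I(R)) = (-138 - 136)*(13 + (2^(3/2))² + 11*2^(3/2)) = -274*(13 + (2*√2)² + 11*(2*√2)) = -274*(13 + 8 + 22*√2) = -274*(21 + 22*√2) = -5754 - 6028*√2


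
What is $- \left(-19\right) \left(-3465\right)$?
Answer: $-65835$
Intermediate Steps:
$- \left(-19\right) \left(-3465\right) = \left(-1\right) 65835 = -65835$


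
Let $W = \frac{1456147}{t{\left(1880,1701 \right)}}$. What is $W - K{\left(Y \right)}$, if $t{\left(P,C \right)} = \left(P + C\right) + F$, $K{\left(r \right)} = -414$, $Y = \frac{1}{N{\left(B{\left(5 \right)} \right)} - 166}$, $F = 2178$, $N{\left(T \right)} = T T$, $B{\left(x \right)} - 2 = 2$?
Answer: $\frac{3840373}{5759} \approx 666.85$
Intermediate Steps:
$B{\left(x \right)} = 4$ ($B{\left(x \right)} = 2 + 2 = 4$)
$N{\left(T \right)} = T^{2}$
$Y = - \frac{1}{150}$ ($Y = \frac{1}{4^{2} - 166} = \frac{1}{16 - 166} = \frac{1}{-150} = - \frac{1}{150} \approx -0.0066667$)
$t{\left(P,C \right)} = 2178 + C + P$ ($t{\left(P,C \right)} = \left(P + C\right) + 2178 = \left(C + P\right) + 2178 = 2178 + C + P$)
$W = \frac{1456147}{5759}$ ($W = \frac{1456147}{2178 + 1701 + 1880} = \frac{1456147}{5759} \approx 252.85$)
$W - K{\left(Y \right)} = \frac{1456147}{5759} - -414 = \frac{1456147}{5759} + 414 = \frac{3840373}{5759}$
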